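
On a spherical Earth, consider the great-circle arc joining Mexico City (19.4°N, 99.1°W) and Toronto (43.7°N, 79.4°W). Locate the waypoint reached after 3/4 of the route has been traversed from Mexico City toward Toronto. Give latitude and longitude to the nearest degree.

≈ 38°N, 85°W

Convert each endpoint to a unit vector on the sphere (x = cos φ cos λ, y = cos φ sin λ, z = sin φ).
The central angle between the endpoints is δ = arccos(p₁·p₂) ≈ 0.513 rad (29.4°).
Interpolate at f = 3/4 with slerp weights a = sin((1−f)δ)/sin δ ≈ 0.261, b = sin(fδ)/sin δ ≈ 0.765.
p = a·p₁ + b·p₂ ≈ (0.063, -0.786, 0.615); φ = arcsin(p_z) ≈ 37.94°, λ = atan2(p_y, p_x) ≈ -85.43°.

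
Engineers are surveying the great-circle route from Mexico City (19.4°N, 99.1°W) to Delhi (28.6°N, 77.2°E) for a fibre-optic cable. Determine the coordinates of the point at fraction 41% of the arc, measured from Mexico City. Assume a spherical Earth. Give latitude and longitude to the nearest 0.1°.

Convert each endpoint to a unit vector on the sphere (x = cos φ cos λ, y = cos φ sin λ, z = sin φ).
The central angle between the endpoints is δ = arccos(p₁·p₂) ≈ 2.302 rad (131.9°).
Interpolate at f = 0.41 with slerp weights a = sin((1−f)δ)/sin δ ≈ 1.313, b = sin(fδ)/sin δ ≈ 1.087.
p = a·p₁ + b·p₂ ≈ (0.016, -0.292, 0.956); φ = arcsin(p_z) ≈ 73.03°, λ = atan2(p_y, p_x) ≈ -86.92°.

≈ 73.0°N, 86.9°W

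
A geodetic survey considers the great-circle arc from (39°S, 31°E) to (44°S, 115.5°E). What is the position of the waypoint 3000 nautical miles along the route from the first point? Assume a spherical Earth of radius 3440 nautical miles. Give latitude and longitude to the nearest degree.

≈ (48°S, 101°E)

Write both endpoints as unit vectors p₁, p₂ with components (cos φ cos λ, cos φ sin λ, sin φ).
The central angle between the endpoints is δ = arccos(p₁·p₂) ≈ 1.058 rad (60.6°). The total great-circle distance is δ·R ≈ 1.058 × 3440 ≈ 3639 nmi, so the target fraction is f = 3000/3639 ≈ 0.824.
Interpolate at f ≈ 0.824 with slerp weights a = sin((1−f)δ)/sin δ ≈ 0.212, b = sin(fδ)/sin δ ≈ 0.879.
p = a·p₁ + b·p₂ ≈ (-0.131, 0.655, -0.744); φ = arcsin(p_z) ≈ -48.06°, λ = atan2(p_y, p_x) ≈ 101.30°.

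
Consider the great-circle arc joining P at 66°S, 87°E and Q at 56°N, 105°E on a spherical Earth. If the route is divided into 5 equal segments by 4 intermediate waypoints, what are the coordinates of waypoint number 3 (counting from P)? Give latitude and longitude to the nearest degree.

Convert each endpoint to a unit vector on the sphere (x = cos φ cos λ, y = cos φ sin λ, z = sin φ).
The central angle between the endpoints is δ = arccos(p₁·p₂) ≈ 2.142 rad (122.8°).
Interpolate at f = 3/5 with slerp weights a = sin((1−f)δ)/sin δ ≈ 0.899, b = sin(fδ)/sin δ ≈ 1.141.
p = a·p₁ + b·p₂ ≈ (-0.146, 0.981, 0.125); φ = arcsin(p_z) ≈ 7.17°, λ = atan2(p_y, p_x) ≈ 98.46°.

≈ 7°N, 98°E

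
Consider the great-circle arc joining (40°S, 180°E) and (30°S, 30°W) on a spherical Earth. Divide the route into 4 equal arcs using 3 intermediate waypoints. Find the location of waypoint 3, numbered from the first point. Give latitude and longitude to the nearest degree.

≈ (53°S, 47°W)

Convert each endpoint to a unit vector on the sphere (x = cos φ cos λ, y = cos φ sin λ, z = sin φ).
The central angle between the endpoints is δ = arccos(p₁·p₂) ≈ 1.827 rad (104.7°).
Interpolate at f = 3/4 with slerp weights a = sin((1−f)δ)/sin δ ≈ 0.456, b = sin(fδ)/sin δ ≈ 1.013.
p = a·p₁ + b·p₂ ≈ (0.411, -0.439, -0.799); φ = arcsin(p_z) ≈ -53.08°, λ = atan2(p_y, p_x) ≈ -46.90°.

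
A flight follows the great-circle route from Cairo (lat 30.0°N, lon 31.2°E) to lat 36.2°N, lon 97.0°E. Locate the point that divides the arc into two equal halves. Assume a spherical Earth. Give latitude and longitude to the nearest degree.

The haversine formula gives a central angle δ ≈ 0.950 rad (54.4°) between the endpoints.
Interpolate at f = 1/2 with slerp weights a = sin((1−f)δ)/sin δ ≈ 0.562, b = sin(fδ)/sin δ ≈ 0.562.
p = a·p₁ + b·p₂ ≈ (0.361, 0.703, 0.613); φ = arcsin(p_z) ≈ 37.82°, λ = atan2(p_y, p_x) ≈ 62.79°.

≈ lat 38°N, lon 63°E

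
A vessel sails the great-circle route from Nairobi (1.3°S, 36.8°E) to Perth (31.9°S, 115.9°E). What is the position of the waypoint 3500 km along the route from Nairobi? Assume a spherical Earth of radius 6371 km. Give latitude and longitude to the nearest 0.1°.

≈ 17.3°S, 64.4°E

Convert each endpoint to a unit vector on the sphere (x = cos φ cos λ, y = cos φ sin λ, z = sin φ).
The central angle between the endpoints is δ = arccos(p₁·p₂) ≈ 1.397 rad (80.1°). The total great-circle distance is δ·R ≈ 1.397 × 6371 ≈ 8903 km, so the target fraction is f = 3500/8903 ≈ 0.393.
Interpolate at f ≈ 0.393 with slerp weights a = sin((1−f)δ)/sin δ ≈ 0.761, b = sin(fδ)/sin δ ≈ 0.530.
p = a·p₁ + b·p₂ ≈ (0.413, 0.861, -0.297); φ = arcsin(p_z) ≈ -17.30°, λ = atan2(p_y, p_x) ≈ 64.37°.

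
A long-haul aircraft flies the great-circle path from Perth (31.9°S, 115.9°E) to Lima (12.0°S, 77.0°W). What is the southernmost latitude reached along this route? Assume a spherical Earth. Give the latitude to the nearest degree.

≈ 75°S

The great circle lies in the plane with unit normal n̂ = (p₁ × p₂)/|p₁ × p₂|.
Here n̂_z ≈ +0.259; the vertex latitude is φ_max = arccos|n̂_z| ≈ 75.0°.
Check via Clairaut: cos φ_max = |cos φ₁| · sin C = cos(31.9°)·sin(162.2°) ≈ 0.259, again giving ≈ 75.0°.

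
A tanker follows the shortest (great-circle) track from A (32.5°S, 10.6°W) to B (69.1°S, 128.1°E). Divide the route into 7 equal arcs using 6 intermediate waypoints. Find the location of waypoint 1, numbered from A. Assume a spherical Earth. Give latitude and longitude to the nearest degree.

≈ (43°S, 7°W)

From cos δ = sin φ₁ sin φ₂ + cos φ₁ cos φ₂ cos Δλ, the central angle is δ ≈ 1.291 rad (74.0°).
Interpolate at f = 1/7 with slerp weights a = sin((1−f)δ)/sin δ ≈ 0.930, b = sin(fδ)/sin δ ≈ 0.191.
p = a·p₁ + b·p₂ ≈ (0.729, -0.091, -0.678); φ = arcsin(p_z) ≈ -42.70°, λ = atan2(p_y, p_x) ≈ -7.09°.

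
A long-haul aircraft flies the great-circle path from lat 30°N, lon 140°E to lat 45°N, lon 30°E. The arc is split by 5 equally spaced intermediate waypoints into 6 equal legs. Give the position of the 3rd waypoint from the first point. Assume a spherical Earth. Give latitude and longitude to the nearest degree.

The haversine formula gives a central angle δ ≈ 1.426 rad (81.7°) between the endpoints.
Interpolate at f = 3/6 with slerp weights a = sin((1−f)δ)/sin δ ≈ 0.661, b = sin(fδ)/sin δ ≈ 0.661.
p = a·p₁ + b·p₂ ≈ (-0.034, 0.602, 0.798); φ = arcsin(p_z) ≈ 52.94°, λ = atan2(p_y, p_x) ≈ 93.21°.

≈ lat 53°N, lon 93°E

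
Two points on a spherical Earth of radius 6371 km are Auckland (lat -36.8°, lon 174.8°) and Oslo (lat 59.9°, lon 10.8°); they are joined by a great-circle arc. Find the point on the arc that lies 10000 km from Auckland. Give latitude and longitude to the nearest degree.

Convert each endpoint to a unit vector on the sphere (x = cos φ cos λ, y = cos φ sin λ, z = sin φ).
The central angle between the endpoints is δ = arccos(p₁·p₂) ≈ 2.700 rad (154.7°). The total great-circle distance is δ·R ≈ 2.700 × 6371 ≈ 17205 km, so the target fraction is f = 10000/17205 ≈ 0.581.
Interpolate at f ≈ 0.581 with slerp weights a = sin((1−f)δ)/sin δ ≈ 2.119, b = sin(fδ)/sin δ ≈ 2.342.
p = a·p₁ + b·p₂ ≈ (-0.536, 0.374, 0.757); φ = arcsin(p_z) ≈ 49.19°, λ = atan2(p_y, p_x) ≈ 145.10°.

≈ lat 49°, lon 145°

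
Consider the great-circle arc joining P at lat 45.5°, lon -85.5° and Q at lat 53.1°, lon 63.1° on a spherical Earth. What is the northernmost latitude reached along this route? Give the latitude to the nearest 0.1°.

The great circle lies in the plane with unit normal n̂ = (p₁ × p₂)/|p₁ × p₂|.
Here n̂_z ≈ +0.224; the vertex latitude is φ_max = arccos|n̂_z| ≈ 77.0°.
Check via Clairaut: cos φ_max = |cos φ₁| · sin C = cos(45.5°)·sin(18.7°) ≈ 0.224, again giving ≈ 77.0°.

≈ 77.0°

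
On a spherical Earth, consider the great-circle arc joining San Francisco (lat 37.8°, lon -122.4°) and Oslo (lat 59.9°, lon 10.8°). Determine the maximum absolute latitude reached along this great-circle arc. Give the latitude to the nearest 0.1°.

The great circle lies in the plane with unit normal n̂ = (p₁ × p₂)/|p₁ × p₂|.
Here n̂_z ≈ +0.299; the vertex latitude is φ_max = arccos|n̂_z| ≈ 72.6°.
Check via Clairaut: cos φ_max = |cos φ₁| · sin C = cos(37.8°)·sin(22.2°) ≈ 0.299, again giving ≈ 72.6°.

≈ 72.6°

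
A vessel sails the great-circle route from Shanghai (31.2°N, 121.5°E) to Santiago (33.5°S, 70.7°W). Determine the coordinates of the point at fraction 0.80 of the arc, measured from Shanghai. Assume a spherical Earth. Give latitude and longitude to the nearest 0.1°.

≈ 32.2°S, 111.3°W

From cos δ = sin φ₁ sin φ₂ + cos φ₁ cos φ₂ cos Δλ, the central angle is δ ≈ 2.957 rad (169.4°).
Interpolate at f = 0.80 with slerp weights a = sin((1−f)δ)/sin δ ≈ 3.045, b = sin(fδ)/sin δ ≈ 3.823.
p = a·p₁ + b·p₂ ≈ (-0.307, -0.788, -0.533); φ = arcsin(p_z) ≈ -32.21°, λ = atan2(p_y, p_x) ≈ -111.27°.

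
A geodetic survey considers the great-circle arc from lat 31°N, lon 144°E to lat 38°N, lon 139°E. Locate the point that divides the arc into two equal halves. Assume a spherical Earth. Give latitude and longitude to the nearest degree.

Convert each endpoint to a unit vector on the sphere (x = cos φ cos λ, y = cos φ sin λ, z = sin φ).
The central angle between the endpoints is δ = arccos(p₁·p₂) ≈ 0.142 rad (8.1°).
Interpolate at f = 1/2 with slerp weights a = sin((1−f)δ)/sin δ ≈ 0.501, b = sin(fδ)/sin δ ≈ 0.501.
p = a·p₁ + b·p₂ ≈ (-0.646, 0.512, 0.567); φ = arcsin(p_z) ≈ 34.53°, λ = atan2(p_y, p_x) ≈ 141.61°.

≈ lat 35°N, lon 142°E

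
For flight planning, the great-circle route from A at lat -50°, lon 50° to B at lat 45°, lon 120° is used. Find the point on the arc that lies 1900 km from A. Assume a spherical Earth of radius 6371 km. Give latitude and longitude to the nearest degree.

≈ lat -37°, lon 65°

Convert each endpoint to a unit vector on the sphere (x = cos φ cos λ, y = cos φ sin λ, z = sin φ).
The central angle between the endpoints is δ = arccos(p₁·p₂) ≈ 1.967 rad (112.7°). The total great-circle distance is δ·R ≈ 1.967 × 6371 ≈ 12534 km, so the target fraction is f = 1900/12534 ≈ 0.152.
Interpolate at f ≈ 0.152 with slerp weights a = sin((1−f)δ)/sin δ ≈ 1.079, b = sin(fδ)/sin δ ≈ 0.319.
p = a·p₁ + b·p₂ ≈ (0.333, 0.726, -0.601); φ = arcsin(p_z) ≈ -36.96°, λ = atan2(p_y, p_x) ≈ 65.36°.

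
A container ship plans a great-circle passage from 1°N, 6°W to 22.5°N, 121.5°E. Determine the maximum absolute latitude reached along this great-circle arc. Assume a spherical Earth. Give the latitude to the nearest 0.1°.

The great circle lies in the plane with unit normal n̂ = (p₁ × p₂)/|p₁ × p₂|.
Here n̂_z ≈ +0.881; the vertex latitude is φ_max = arccos|n̂_z| ≈ 28.2°.

≈ 28.2°N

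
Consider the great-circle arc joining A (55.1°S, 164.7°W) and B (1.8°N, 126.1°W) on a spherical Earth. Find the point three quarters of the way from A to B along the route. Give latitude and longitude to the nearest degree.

Write both endpoints as unit vectors p₁, p₂ with components (cos φ cos λ, cos φ sin λ, sin φ).
The central angle between the endpoints is δ = arccos(p₁·p₂) ≈ 1.136 rad (65.1°).
Interpolate at f = 3/4 with slerp weights a = sin((1−f)δ)/sin δ ≈ 0.309, b = sin(fδ)/sin δ ≈ 0.830.
p = a·p₁ + b·p₂ ≈ (-0.659, -0.717, -0.227); φ = arcsin(p_z) ≈ -13.14°, λ = atan2(p_y, p_x) ≈ -132.60°.

≈ (13°S, 133°W)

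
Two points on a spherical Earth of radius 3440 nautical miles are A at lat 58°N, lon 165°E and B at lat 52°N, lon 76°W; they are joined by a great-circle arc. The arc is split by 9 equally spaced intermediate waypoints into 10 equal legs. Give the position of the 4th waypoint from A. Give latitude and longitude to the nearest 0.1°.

From cos δ = sin φ₁ sin φ₂ + cos φ₁ cos φ₂ cos Δλ, the central angle is δ ≈ 1.035 rad (59.3°).
Interpolate at f = 4/10 with slerp weights a = sin((1−f)δ)/sin δ ≈ 0.677, b = sin(fδ)/sin δ ≈ 0.468.
p = a·p₁ + b·p₂ ≈ (-0.277, -0.187, 0.943); φ = arcsin(p_z) ≈ 70.50°, λ = atan2(p_y, p_x) ≈ -145.99°.

≈ lat 70.5°N, lon 146.0°W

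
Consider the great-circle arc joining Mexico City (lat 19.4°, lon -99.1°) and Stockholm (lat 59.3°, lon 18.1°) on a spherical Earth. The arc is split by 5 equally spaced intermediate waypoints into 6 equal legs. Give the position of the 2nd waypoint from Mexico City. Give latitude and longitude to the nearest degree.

≈ lat 44°, lon -81°

Write both endpoints as unit vectors p₁, p₂ with components (cos φ cos λ, cos φ sin λ, sin φ).
The central angle between the endpoints is δ = arccos(p₁·p₂) ≈ 1.505 rad (86.2°).
Interpolate at f = 2/6 with slerp weights a = sin((1−f)δ)/sin δ ≈ 0.845, b = sin(fδ)/sin δ ≈ 0.482.
p = a·p₁ + b·p₂ ≈ (0.108, -0.711, 0.695); φ = arcsin(p_z) ≈ 44.04°, λ = atan2(p_y, p_x) ≈ -81.37°.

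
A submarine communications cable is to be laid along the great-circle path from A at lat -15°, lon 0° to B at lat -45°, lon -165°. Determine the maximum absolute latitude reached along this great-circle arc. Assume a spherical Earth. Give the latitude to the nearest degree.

≈ -78°

The great circle lies in the plane with unit normal n̂ = (p₁ × p₂)/|p₁ × p₂|.
Here n̂_z ≈ -0.201; the vertex latitude is φ_max = arccos|n̂_z| ≈ 78.4°.
Check via Clairaut: cos φ_max = |cos φ₁| · sin C = cos(15.0°)·sin(168.0°) ≈ 0.201, again giving ≈ 78.4°.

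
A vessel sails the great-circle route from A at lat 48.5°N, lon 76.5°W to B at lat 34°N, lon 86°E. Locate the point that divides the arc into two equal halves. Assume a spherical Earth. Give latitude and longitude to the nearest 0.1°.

≈ lat 77.9°N, lon 40.7°E

Write both endpoints as unit vectors p₁, p₂ with components (cos φ cos λ, cos φ sin λ, sin φ).
The central angle between the endpoints is δ = arccos(p₁·p₂) ≈ 1.676 rad (96.0°).
Interpolate at f = 1/2 with slerp weights a = sin((1−f)δ)/sin δ ≈ 0.747, b = sin(fδ)/sin δ ≈ 0.747.
p = a·p₁ + b·p₂ ≈ (0.159, 0.137, 0.978); φ = arcsin(p_z) ≈ 77.91°, λ = atan2(p_y, p_x) ≈ 40.69°.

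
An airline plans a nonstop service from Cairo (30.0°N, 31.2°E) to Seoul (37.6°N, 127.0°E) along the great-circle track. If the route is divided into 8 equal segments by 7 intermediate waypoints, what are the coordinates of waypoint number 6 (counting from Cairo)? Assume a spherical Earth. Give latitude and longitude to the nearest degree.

Write both endpoints as unit vectors p₁, p₂ with components (cos φ cos λ, cos φ sin λ, sin φ).
The central angle between the endpoints is δ = arccos(p₁·p₂) ≈ 1.333 rad (76.4°).
Interpolate at f = 6/8 with slerp weights a = sin((1−f)δ)/sin δ ≈ 0.337, b = sin(fδ)/sin δ ≈ 0.866.
p = a·p₁ + b·p₂ ≈ (-0.163, 0.699, 0.696); φ = arcsin(p_z) ≈ 44.14°, λ = atan2(p_y, p_x) ≈ 103.17°.

≈ (44°N, 103°E)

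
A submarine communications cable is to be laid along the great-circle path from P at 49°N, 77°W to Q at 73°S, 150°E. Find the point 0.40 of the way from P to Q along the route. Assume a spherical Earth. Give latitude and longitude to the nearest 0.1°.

The haversine formula gives a central angle δ ≈ 2.592 rad (148.5°) between the endpoints.
Interpolate at f = 0.40 with slerp weights a = sin((1−f)δ)/sin δ ≈ 1.913, b = sin(fδ)/sin δ ≈ 1.647.
p = a·p₁ + b·p₂ ≈ (-0.135, -0.982, -0.131); φ = arcsin(p_z) ≈ -7.53°, λ = atan2(p_y, p_x) ≈ -97.81°.

≈ 7.5°S, 97.8°W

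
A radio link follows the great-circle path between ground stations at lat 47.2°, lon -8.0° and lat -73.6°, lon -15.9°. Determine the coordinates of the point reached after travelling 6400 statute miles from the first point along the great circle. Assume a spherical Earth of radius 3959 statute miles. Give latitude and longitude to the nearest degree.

From cos δ = sin φ₁ sin φ₂ + cos φ₁ cos φ₂ cos Δλ, the central angle is δ ≈ 2.110 rad (120.9°). The total great-circle distance is δ·R ≈ 2.110 × 3959 ≈ 8355 mi, so the target fraction is f = 6400/8355 ≈ 0.766.
Interpolate at f ≈ 0.766 with slerp weights a = sin((1−f)δ)/sin δ ≈ 0.553, b = sin(fδ)/sin δ ≈ 1.164.
p = a·p₁ + b·p₂ ≈ (0.688, -0.142, -0.712); φ = arcsin(p_z) ≈ -45.37°, λ = atan2(p_y, p_x) ≈ -11.69°.

≈ lat -45°, lon -12°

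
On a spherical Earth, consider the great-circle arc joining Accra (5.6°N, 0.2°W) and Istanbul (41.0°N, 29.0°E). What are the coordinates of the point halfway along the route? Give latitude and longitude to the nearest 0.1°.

≈ 24.0°N, 12.3°E

Convert each endpoint to a unit vector on the sphere (x = cos φ cos λ, y = cos φ sin λ, z = sin φ).
The central angle between the endpoints is δ = arccos(p₁·p₂) ≈ 0.767 rad (44.0°).
Interpolate at f = 1/2 with slerp weights a = sin((1−f)δ)/sin δ ≈ 0.539, b = sin(fδ)/sin δ ≈ 0.539.
p = a·p₁ + b·p₂ ≈ (0.893, 0.195, 0.406); φ = arcsin(p_z) ≈ 23.98°, λ = atan2(p_y, p_x) ≈ 12.35°.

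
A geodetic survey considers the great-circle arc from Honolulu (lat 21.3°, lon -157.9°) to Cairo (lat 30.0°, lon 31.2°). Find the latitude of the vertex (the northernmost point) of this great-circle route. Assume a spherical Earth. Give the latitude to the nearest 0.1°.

≈ 80.7°

The great circle lies in the plane with unit normal n̂ = (p₁ × p₂)/|p₁ × p₂|.
Here n̂_z ≈ -0.162; the vertex latitude is φ_max = arccos|n̂_z| ≈ 80.7°.
Check via Clairaut: cos φ_max = |cos φ₁| · sin C = cos(21.3°)·sin(10.0°) ≈ 0.162, again giving ≈ 80.7°.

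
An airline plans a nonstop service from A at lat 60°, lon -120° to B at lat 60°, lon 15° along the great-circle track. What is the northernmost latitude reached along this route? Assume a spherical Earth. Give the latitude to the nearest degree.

The great circle lies in the plane with unit normal n̂ = (p₁ × p₂)/|p₁ × p₂|.
Here n̂_z ≈ +0.216; the vertex latitude is φ_max = arccos|n̂_z| ≈ 77.5°.

≈ 78°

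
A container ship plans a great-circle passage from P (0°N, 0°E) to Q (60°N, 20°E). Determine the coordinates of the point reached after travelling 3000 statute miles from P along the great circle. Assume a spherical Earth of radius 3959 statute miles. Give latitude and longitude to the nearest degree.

≈ (42°N, 10°E)

Convert each endpoint to a unit vector on the sphere (x = cos φ cos λ, y = cos φ sin λ, z = sin φ).
The central angle between the endpoints is δ = arccos(p₁·p₂) ≈ 1.082 rad (62.0°). The total great-circle distance is δ·R ≈ 1.082 × 3959 ≈ 4282 mi, so the target fraction is f = 3000/4282 ≈ 0.701.
Interpolate at f ≈ 0.701 with slerp weights a = sin((1−f)δ)/sin δ ≈ 0.361, b = sin(fδ)/sin δ ≈ 0.779.
p = a·p₁ + b·p₂ ≈ (0.726, 0.133, 0.674); φ = arcsin(p_z) ≈ 42.40°, λ = atan2(p_y, p_x) ≈ 10.39°.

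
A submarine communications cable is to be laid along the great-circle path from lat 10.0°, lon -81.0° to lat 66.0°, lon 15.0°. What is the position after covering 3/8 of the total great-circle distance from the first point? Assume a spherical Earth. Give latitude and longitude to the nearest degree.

From cos δ = sin φ₁ sin φ₂ + cos φ₁ cos φ₂ cos Δλ, the central angle is δ ≈ 1.454 rad (83.3°).
Interpolate at f = 3/8 with slerp weights a = sin((1−f)δ)/sin δ ≈ 0.794, b = sin(fδ)/sin δ ≈ 0.522.
p = a·p₁ + b·p₂ ≈ (0.327, -0.717, 0.615); φ = arcsin(p_z) ≈ 37.94°, λ = atan2(p_y, p_x) ≈ -65.47°.

≈ lat 38°, lon -65°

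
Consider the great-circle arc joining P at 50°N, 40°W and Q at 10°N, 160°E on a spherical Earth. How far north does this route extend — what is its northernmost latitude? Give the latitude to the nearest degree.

≈ 76°N

The great circle lies in the plane with unit normal n̂ = (p₁ × p₂)/|p₁ × p₂|.
Here n̂_z ≈ -0.244; the vertex latitude is φ_max = arccos|n̂_z| ≈ 75.9°.
Check via Clairaut: cos φ_max = |cos φ₁| · sin C = cos(50.0°)·sin(22.3°) ≈ 0.244, again giving ≈ 75.9°.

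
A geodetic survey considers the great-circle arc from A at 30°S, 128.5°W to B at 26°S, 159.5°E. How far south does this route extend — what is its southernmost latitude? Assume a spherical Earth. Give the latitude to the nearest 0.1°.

≈ 33.5°S

The great circle lies in the plane with unit normal n̂ = (p₁ × p₂)/|p₁ × p₂|.
Here n̂_z ≈ -0.834; the vertex latitude is φ_max = arccos|n̂_z| ≈ 33.5°.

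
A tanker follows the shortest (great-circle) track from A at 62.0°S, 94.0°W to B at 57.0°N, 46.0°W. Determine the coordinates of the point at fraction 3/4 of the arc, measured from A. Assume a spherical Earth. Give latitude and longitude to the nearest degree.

From cos δ = sin φ₁ sin φ₂ + cos φ₁ cos φ₂ cos Δλ, the central angle is δ ≈ 2.177 rad (124.7°).
Interpolate at f = 3/4 with slerp weights a = sin((1−f)δ)/sin δ ≈ 0.630, b = sin(fδ)/sin δ ≈ 1.214.
p = a·p₁ + b·p₂ ≈ (0.439, -0.771, 0.462); φ = arcsin(p_z) ≈ 27.53°, λ = atan2(p_y, p_x) ≈ -60.35°.

≈ 28°N, 60°W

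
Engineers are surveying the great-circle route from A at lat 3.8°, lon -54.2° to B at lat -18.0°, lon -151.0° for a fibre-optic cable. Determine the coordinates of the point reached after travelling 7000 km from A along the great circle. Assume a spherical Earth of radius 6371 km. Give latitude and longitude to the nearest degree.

Convert each endpoint to a unit vector on the sphere (x = cos φ cos λ, y = cos φ sin λ, z = sin φ).
The central angle between the endpoints is δ = arccos(p₁·p₂) ≈ 1.704 rad (97.6°). The total great-circle distance is δ·R ≈ 1.704 × 6371 ≈ 10856 km, so the target fraction is f = 7000/10856 ≈ 0.645.
Interpolate at f ≈ 0.645 with slerp weights a = sin((1−f)δ)/sin δ ≈ 0.574, b = sin(fδ)/sin δ ≈ 0.899.
p = a·p₁ + b·p₂ ≈ (-0.412, -0.879, -0.240); φ = arcsin(p_z) ≈ -13.86°, λ = atan2(p_y, p_x) ≈ -115.13°.

≈ lat -14°, lon -115°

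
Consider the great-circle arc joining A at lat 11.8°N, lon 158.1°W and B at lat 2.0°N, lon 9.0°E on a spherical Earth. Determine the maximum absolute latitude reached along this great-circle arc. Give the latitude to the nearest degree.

The great circle lies in the plane with unit normal n̂ = (p₁ × p₂)/|p₁ × p₂|.
Here n̂_z ≈ +0.676; the vertex latitude is φ_max = arccos|n̂_z| ≈ 47.4°.
Check via Clairaut: cos φ_max = |cos φ₁| · sin C = cos(11.8°)·sin(43.7°) ≈ 0.676, again giving ≈ 47.4°.

≈ 47°N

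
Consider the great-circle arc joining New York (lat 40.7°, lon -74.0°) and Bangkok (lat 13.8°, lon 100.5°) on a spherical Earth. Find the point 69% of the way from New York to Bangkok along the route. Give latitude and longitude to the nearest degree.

≈ lat 52°, lon 95°

Write both endpoints as unit vectors p₁, p₂ with components (cos φ cos λ, cos φ sin λ, sin φ).
The central angle between the endpoints is δ = arccos(p₁·p₂) ≈ 2.186 rad (125.3°).
Interpolate at f = 0.69 with slerp weights a = sin((1−f)δ)/sin δ ≈ 0.768, b = sin(fδ)/sin δ ≈ 1.222.
p = a·p₁ + b·p₂ ≈ (-0.056, 0.608, 0.792); φ = arcsin(p_z) ≈ 52.40°, λ = atan2(p_y, p_x) ≈ 95.25°.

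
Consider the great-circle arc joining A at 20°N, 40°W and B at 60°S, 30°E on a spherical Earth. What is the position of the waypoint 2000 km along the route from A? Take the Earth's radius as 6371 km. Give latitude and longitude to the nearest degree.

The haversine formula gives a central angle δ ≈ 1.707 rad (97.8°) between the endpoints. The total great-circle distance is δ·R ≈ 1.707 × 6371 ≈ 10873 km, so the target fraction is f = 2000/10873 ≈ 0.184.
Interpolate at f ≈ 0.184 with slerp weights a = sin((1−f)δ)/sin δ ≈ 0.993, b = sin(fδ)/sin δ ≈ 0.312.
p = a·p₁ + b·p₂ ≈ (0.850, -0.522, 0.070); φ = arcsin(p_z) ≈ 4.00°, λ = atan2(p_y, p_x) ≈ -31.56°.

≈ 4°N, 32°W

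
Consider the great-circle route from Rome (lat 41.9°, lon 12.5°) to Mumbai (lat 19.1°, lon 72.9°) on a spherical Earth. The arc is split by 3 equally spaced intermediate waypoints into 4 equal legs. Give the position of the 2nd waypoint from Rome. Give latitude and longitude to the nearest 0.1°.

Write both endpoints as unit vectors p₁, p₂ with components (cos φ cos λ, cos φ sin λ, sin φ).
The central angle between the endpoints is δ = arccos(p₁·p₂) ≈ 0.969 rad (55.5°).
Interpolate at f = 2/4 with slerp weights a = sin((1−f)δ)/sin δ ≈ 0.565, b = sin(fδ)/sin δ ≈ 0.565.
p = a·p₁ + b·p₂ ≈ (0.568, 0.601, 0.562); φ = arcsin(p_z) ≈ 34.21°, λ = atan2(p_y, p_x) ≈ 46.65°.

≈ lat 34.2°, lon 46.7°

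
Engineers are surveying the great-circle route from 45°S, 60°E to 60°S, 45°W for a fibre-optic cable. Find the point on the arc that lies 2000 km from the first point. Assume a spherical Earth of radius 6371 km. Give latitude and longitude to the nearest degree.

Write both endpoints as unit vectors p₁, p₂ with components (cos φ cos λ, cos φ sin λ, sin φ).
The central angle between the endpoints is δ = arccos(p₁·p₂) ≈ 1.023 rad (58.6°). The total great-circle distance is δ·R ≈ 1.023 × 6371 ≈ 6517 km, so the target fraction is f = 2000/6517 ≈ 0.307.
Interpolate at f ≈ 0.307 with slerp weights a = sin((1−f)δ)/sin δ ≈ 0.763, b = sin(fδ)/sin δ ≈ 0.362.
p = a·p₁ + b·p₂ ≈ (0.398, 0.339, -0.853); φ = arcsin(p_z) ≈ -58.49°, λ = atan2(p_y, p_x) ≈ 40.47°.

≈ 58°S, 40°E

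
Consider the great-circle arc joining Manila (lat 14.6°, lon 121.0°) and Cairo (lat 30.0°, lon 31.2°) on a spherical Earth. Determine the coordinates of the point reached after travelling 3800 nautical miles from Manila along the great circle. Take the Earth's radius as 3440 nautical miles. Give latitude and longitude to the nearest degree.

Convert each endpoint to a unit vector on the sphere (x = cos φ cos λ, y = cos φ sin λ, z = sin φ).
The central angle between the endpoints is δ = arccos(p₁·p₂) ≈ 1.441 rad (82.6°). The total great-circle distance is δ·R ≈ 1.441 × 3440 ≈ 4959 nmi, so the target fraction is f = 3800/4959 ≈ 0.766.
Interpolate at f ≈ 0.766 with slerp weights a = sin((1−f)δ)/sin δ ≈ 0.333, b = sin(fδ)/sin δ ≈ 0.901.
p = a·p₁ + b·p₂ ≈ (0.501, 0.681, 0.534); φ = arcsin(p_z) ≈ 32.30°, λ = atan2(p_y, p_x) ≈ 53.63°.

≈ lat 32°, lon 54°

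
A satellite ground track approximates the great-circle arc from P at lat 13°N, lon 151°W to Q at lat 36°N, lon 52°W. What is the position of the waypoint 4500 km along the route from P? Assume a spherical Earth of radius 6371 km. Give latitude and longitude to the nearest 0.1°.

≈ lat 33.5°N, lon 112.6°W

The haversine formula gives a central angle δ ≈ 1.562 rad (89.5°) between the endpoints. The total great-circle distance is δ·R ≈ 1.562 × 6371 ≈ 9951 km, so the target fraction is f = 4500/9951 ≈ 0.452.
Interpolate at f ≈ 0.452 with slerp weights a = sin((1−f)δ)/sin δ ≈ 0.755, b = sin(fδ)/sin δ ≈ 0.649.
p = a·p₁ + b·p₂ ≈ (-0.320, -0.770, 0.551); φ = arcsin(p_z) ≈ 33.46°, λ = atan2(p_y, p_x) ≈ -112.56°.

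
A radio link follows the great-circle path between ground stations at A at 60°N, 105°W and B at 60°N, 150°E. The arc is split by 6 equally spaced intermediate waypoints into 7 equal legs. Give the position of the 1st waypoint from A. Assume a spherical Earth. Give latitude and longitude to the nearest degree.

Convert each endpoint to a unit vector on the sphere (x = cos φ cos λ, y = cos φ sin λ, z = sin φ).
The central angle between the endpoints is δ = arccos(p₁·p₂) ≈ 0.816 rad (46.7°).
Interpolate at f = 1/7 with slerp weights a = sin((1−f)δ)/sin δ ≈ 0.884, b = sin(fδ)/sin δ ≈ 0.160.
p = a·p₁ + b·p₂ ≈ (-0.184, -0.387, 0.904); φ = arcsin(p_z) ≈ 64.64°, λ = atan2(p_y, p_x) ≈ -115.37°.

≈ 65°N, 115°W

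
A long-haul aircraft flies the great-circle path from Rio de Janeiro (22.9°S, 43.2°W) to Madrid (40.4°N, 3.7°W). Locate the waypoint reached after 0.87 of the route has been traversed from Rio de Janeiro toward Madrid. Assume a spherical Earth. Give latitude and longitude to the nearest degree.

Convert each endpoint to a unit vector on the sphere (x = cos φ cos λ, y = cos φ sin λ, z = sin φ).
The central angle between the endpoints is δ = arccos(p₁·p₂) ≈ 1.277 rad (73.2°).
Interpolate at f = 0.87 with slerp weights a = sin((1−f)δ)/sin δ ≈ 0.173, b = sin(fδ)/sin δ ≈ 0.936.
p = a·p₁ + b·p₂ ≈ (0.828, -0.155, 0.540); φ = arcsin(p_z) ≈ 32.66°, λ = atan2(p_y, p_x) ≈ -10.60°.

≈ (33°N, 11°W)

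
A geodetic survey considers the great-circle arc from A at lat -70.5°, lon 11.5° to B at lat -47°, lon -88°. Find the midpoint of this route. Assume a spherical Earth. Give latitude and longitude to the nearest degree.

≈ lat -67°, lon -60°

From cos δ = sin φ₁ sin φ₂ + cos φ₁ cos φ₂ cos Δλ, the central angle is δ ≈ 0.861 rad (49.3°).
Interpolate at f = 1/2 with slerp weights a = sin((1−f)δ)/sin δ ≈ 0.550, b = sin(fδ)/sin δ ≈ 0.550.
p = a·p₁ + b·p₂ ≈ (0.193, -0.338, -0.921); φ = arcsin(p_z) ≈ -67.07°, λ = atan2(p_y, p_x) ≈ -60.29°.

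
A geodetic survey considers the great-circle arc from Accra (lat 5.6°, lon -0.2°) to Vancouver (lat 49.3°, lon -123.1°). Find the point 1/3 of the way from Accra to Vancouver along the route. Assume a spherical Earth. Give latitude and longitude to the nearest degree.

≈ lat 34°, lon -24°

The haversine formula gives a central angle δ ≈ 1.853 rad (106.2°) between the endpoints.
Interpolate at f = 1/3 with slerp weights a = sin((1−f)δ)/sin δ ≈ 0.983, b = sin(fδ)/sin δ ≈ 0.603.
p = a·p₁ + b·p₂ ≈ (0.764, -0.333, 0.553); φ = arcsin(p_z) ≈ 33.58°, λ = atan2(p_y, p_x) ≈ -23.55°.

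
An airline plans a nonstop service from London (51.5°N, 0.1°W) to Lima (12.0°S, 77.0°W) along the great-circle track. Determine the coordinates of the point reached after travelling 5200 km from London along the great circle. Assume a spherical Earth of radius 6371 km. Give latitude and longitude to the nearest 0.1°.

The haversine formula gives a central angle δ ≈ 1.596 rad (91.4°) between the endpoints. The total great-circle distance is δ·R ≈ 1.596 × 6371 ≈ 10165 km, so the target fraction is f = 5200/10165 ≈ 0.512.
Interpolate at f ≈ 0.512 with slerp weights a = sin((1−f)δ)/sin δ ≈ 0.703, b = sin(fδ)/sin δ ≈ 0.729.
p = a·p₁ + b·p₂ ≈ (0.598, -0.695, 0.399); φ = arcsin(p_z) ≈ 23.49°, λ = atan2(p_y, p_x) ≈ -49.30°.

≈ (23.5°N, 49.3°W)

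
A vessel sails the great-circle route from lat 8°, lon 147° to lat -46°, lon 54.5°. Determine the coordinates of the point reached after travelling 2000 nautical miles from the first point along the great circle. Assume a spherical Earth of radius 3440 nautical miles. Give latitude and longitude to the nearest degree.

Convert each endpoint to a unit vector on the sphere (x = cos φ cos λ, y = cos φ sin λ, z = sin φ).
The central angle between the endpoints is δ = arccos(p₁·p₂) ≈ 1.701 rad (97.5°). The total great-circle distance is δ·R ≈ 1.701 × 3440 ≈ 5852 nmi, so the target fraction is f = 2000/5852 ≈ 0.342.
Interpolate at f ≈ 0.342 with slerp weights a = sin((1−f)δ)/sin δ ≈ 0.908, b = sin(fδ)/sin δ ≈ 0.554.
p = a·p₁ + b·p₂ ≈ (-0.530, 0.803, -0.272); φ = arcsin(p_z) ≈ -15.79°, λ = atan2(p_y, p_x) ≈ 123.45°.

≈ lat -16°, lon 123°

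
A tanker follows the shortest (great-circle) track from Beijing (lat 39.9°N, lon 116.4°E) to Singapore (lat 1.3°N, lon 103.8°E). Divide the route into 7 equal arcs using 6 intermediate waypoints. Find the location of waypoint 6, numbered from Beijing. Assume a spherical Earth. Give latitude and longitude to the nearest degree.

≈ lat 7°N, lon 105°E

From cos δ = sin φ₁ sin φ₂ + cos φ₁ cos φ₂ cos Δλ, the central angle is δ ≈ 0.703 rad (40.3°).
Interpolate at f = 6/7 with slerp weights a = sin((1−f)δ)/sin δ ≈ 0.155, b = sin(fδ)/sin δ ≈ 0.877.
p = a·p₁ + b·p₂ ≈ (-0.262, 0.958, 0.119); φ = arcsin(p_z) ≈ 6.86°, λ = atan2(p_y, p_x) ≈ 105.30°.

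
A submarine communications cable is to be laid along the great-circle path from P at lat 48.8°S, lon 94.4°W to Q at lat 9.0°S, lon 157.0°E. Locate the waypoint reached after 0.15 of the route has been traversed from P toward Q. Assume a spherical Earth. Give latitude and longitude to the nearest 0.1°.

≈ lat 51.7°S, lon 116.3°W

Write both endpoints as unit vectors p₁, p₂ with components (cos φ cos λ, cos φ sin λ, sin φ).
The central angle between the endpoints is δ = arccos(p₁·p₂) ≈ 1.661 rad (95.2°).
Interpolate at f = 0.15 with slerp weights a = sin((1−f)δ)/sin δ ≈ 0.991, b = sin(fδ)/sin δ ≈ 0.248.
p = a·p₁ + b·p₂ ≈ (-0.275, -0.556, -0.785); φ = arcsin(p_z) ≈ -51.69°, λ = atan2(p_y, p_x) ≈ -116.35°.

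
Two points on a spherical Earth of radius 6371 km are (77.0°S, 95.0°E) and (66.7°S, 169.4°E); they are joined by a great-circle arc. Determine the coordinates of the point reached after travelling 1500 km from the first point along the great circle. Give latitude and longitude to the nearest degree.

≈ (74°S, 150°E)

Write both endpoints as unit vectors p₁, p₂ with components (cos φ cos λ, cos φ sin λ, sin φ).
The central angle between the endpoints is δ = arccos(p₁·p₂) ≈ 0.406 rad (23.2°). The total great-circle distance is δ·R ≈ 0.406 × 6371 ≈ 2585 km, so the target fraction is f = 1500/2585 ≈ 0.580.
Interpolate at f ≈ 0.580 with slerp weights a = sin((1−f)δ)/sin δ ≈ 0.429, b = sin(fδ)/sin δ ≈ 0.591.
p = a·p₁ + b·p₂ ≈ (-0.238, 0.139, -0.961); φ = arcsin(p_z) ≈ -73.98°, λ = atan2(p_y, p_x) ≈ 149.70°.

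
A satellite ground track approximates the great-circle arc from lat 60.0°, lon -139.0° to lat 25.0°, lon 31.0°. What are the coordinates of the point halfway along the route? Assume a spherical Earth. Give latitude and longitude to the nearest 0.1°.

≈ lat 71.8°, lon 19.2°

Convert each endpoint to a unit vector on the sphere (x = cos φ cos λ, y = cos φ sin λ, z = sin φ).
The central angle between the endpoints is δ = arccos(p₁·p₂) ≈ 1.651 rad (94.6°).
Interpolate at f = 1/2 with slerp weights a = sin((1−f)δ)/sin δ ≈ 0.737, b = sin(fδ)/sin δ ≈ 0.737.
p = a·p₁ + b·p₂ ≈ (0.295, 0.102, 0.950); φ = arcsin(p_z) ≈ 71.83°, λ = atan2(p_y, p_x) ≈ 19.15°.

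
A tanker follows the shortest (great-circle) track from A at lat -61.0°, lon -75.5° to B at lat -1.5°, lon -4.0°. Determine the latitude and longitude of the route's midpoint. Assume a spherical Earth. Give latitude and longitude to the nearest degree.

From cos δ = sin φ₁ sin φ₂ + cos φ₁ cos φ₂ cos Δλ, the central angle is δ ≈ 1.393 rad (79.8°).
Interpolate at f = 1/2 with slerp weights a = sin((1−f)δ)/sin δ ≈ 0.652, b = sin(fδ)/sin δ ≈ 0.652.
p = a·p₁ + b·p₂ ≈ (0.729, -0.351, -0.587); φ = arcsin(p_z) ≈ -35.96°, λ = atan2(p_y, p_x) ≈ -25.73°.

≈ lat -36°, lon -26°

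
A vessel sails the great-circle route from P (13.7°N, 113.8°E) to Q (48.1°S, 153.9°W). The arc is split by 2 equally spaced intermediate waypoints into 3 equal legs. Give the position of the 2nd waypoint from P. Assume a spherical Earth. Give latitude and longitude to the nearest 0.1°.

Convert each endpoint to a unit vector on the sphere (x = cos φ cos λ, y = cos φ sin λ, z = sin φ).
The central angle between the endpoints is δ = arccos(p₁·p₂) ≈ 1.775 rad (101.7°).
Interpolate at f = 2/3 with slerp weights a = sin((1−f)δ)/sin δ ≈ 0.569, b = sin(fδ)/sin δ ≈ 0.945.
p = a·p₁ + b·p₂ ≈ (-0.790, 0.228, -0.569); φ = arcsin(p_z) ≈ -34.66°, λ = atan2(p_y, p_x) ≈ 163.88°.

≈ (34.7°S, 163.9°E)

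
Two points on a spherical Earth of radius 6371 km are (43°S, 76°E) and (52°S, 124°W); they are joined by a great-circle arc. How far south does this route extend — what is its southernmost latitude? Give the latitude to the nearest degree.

The great circle lies in the plane with unit normal n̂ = (p₁ × p₂)/|p₁ × p₂|.
Here n̂_z ≈ +0.155; the vertex latitude is φ_max = arccos|n̂_z| ≈ 81.1°.
Check via Clairaut: cos φ_max = |cos φ₁| · sin C = cos(43.0°)·sin(167.8°) ≈ 0.155, again giving ≈ 81.1°.

≈ 81°S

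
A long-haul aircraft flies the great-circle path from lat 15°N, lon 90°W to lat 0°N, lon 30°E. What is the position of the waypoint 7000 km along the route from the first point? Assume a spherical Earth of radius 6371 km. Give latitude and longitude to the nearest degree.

≈ lat 14°N, lon 25°W

Convert each endpoint to a unit vector on the sphere (x = cos φ cos λ, y = cos φ sin λ, z = sin φ).
The central angle between the endpoints is δ = arccos(p₁·p₂) ≈ 2.075 rad (118.9°). The total great-circle distance is δ·R ≈ 2.075 × 6371 ≈ 13219 km, so the target fraction is f = 7000/13219 ≈ 0.530.
Interpolate at f ≈ 0.530 with slerp weights a = sin((1−f)δ)/sin δ ≈ 0.946, b = sin(fδ)/sin δ ≈ 1.017.
p = a·p₁ + b·p₂ ≈ (0.881, -0.405, 0.245); φ = arcsin(p_z) ≈ 14.17°, λ = atan2(p_y, p_x) ≈ -24.70°.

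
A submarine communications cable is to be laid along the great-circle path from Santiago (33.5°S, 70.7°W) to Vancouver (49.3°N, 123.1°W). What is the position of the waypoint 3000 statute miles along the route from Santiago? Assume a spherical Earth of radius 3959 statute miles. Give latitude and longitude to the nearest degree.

From cos δ = sin φ₁ sin φ₂ + cos φ₁ cos φ₂ cos Δλ, the central angle is δ ≈ 1.658 rad (95.0°). The total great-circle distance is δ·R ≈ 1.658 × 3959 ≈ 6562 mi, so the target fraction is f = 3000/6562 ≈ 0.457.
Interpolate at f ≈ 0.457 with slerp weights a = sin((1−f)δ)/sin δ ≈ 0.786, b = sin(fδ)/sin δ ≈ 0.690.
p = a·p₁ + b·p₂ ≈ (-0.029, -0.996, 0.089); φ = arcsin(p_z) ≈ 5.11°, λ = atan2(p_y, p_x) ≈ -91.67°.

≈ 5°N, 92°W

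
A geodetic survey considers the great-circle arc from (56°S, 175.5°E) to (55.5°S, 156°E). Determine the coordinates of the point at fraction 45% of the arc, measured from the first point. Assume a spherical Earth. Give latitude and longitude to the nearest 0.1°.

The haversine formula gives a central angle δ ≈ 0.191 rad (10.9°) between the endpoints.
Interpolate at f = 0.45 with slerp weights a = sin((1−f)δ)/sin δ ≈ 0.552, b = sin(fδ)/sin δ ≈ 0.452.
p = a·p₁ + b·p₂ ≈ (-0.542, 0.128, -0.831); φ = arcsin(p_z) ≈ -56.16°, λ = atan2(p_y, p_x) ≈ 166.67°.

≈ (56.2°S, 166.7°E)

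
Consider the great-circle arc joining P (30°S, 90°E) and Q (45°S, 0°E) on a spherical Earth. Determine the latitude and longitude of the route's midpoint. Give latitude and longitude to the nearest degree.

≈ (47°S, 51°E)

Convert each endpoint to a unit vector on the sphere (x = cos φ cos λ, y = cos φ sin λ, z = sin φ).
The central angle between the endpoints is δ = arccos(p₁·p₂) ≈ 1.209 rad (69.3°).
Interpolate at f = 1/2 with slerp weights a = sin((1−f)δ)/sin δ ≈ 0.608, b = sin(fδ)/sin δ ≈ 0.608.
p = a·p₁ + b·p₂ ≈ (0.430, 0.526, -0.734); φ = arcsin(p_z) ≈ -47.19°, λ = atan2(p_y, p_x) ≈ 50.77°.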